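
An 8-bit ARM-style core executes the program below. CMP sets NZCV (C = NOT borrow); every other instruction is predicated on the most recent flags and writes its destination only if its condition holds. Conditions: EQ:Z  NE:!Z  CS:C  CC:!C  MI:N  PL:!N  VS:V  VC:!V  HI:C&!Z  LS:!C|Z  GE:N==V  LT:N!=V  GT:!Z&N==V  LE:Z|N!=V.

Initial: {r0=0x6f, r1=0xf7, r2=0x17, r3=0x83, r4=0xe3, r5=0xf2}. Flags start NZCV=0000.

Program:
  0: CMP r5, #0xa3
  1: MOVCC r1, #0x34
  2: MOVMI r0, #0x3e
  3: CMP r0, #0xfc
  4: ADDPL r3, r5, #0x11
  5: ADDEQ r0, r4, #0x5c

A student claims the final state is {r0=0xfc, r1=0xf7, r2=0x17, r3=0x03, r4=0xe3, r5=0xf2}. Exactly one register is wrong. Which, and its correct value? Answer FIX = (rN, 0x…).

[0] flags=0010 → (cmp)
[1] flags=0010 CC?F → skip
[2] flags=0010 MI?F → skip
[3] flags=0000 → (cmp)
[4] flags=0000 PL?T → r3=0x03
[5] flags=0000 EQ?F → skip

FIX = (r0, 0x6f)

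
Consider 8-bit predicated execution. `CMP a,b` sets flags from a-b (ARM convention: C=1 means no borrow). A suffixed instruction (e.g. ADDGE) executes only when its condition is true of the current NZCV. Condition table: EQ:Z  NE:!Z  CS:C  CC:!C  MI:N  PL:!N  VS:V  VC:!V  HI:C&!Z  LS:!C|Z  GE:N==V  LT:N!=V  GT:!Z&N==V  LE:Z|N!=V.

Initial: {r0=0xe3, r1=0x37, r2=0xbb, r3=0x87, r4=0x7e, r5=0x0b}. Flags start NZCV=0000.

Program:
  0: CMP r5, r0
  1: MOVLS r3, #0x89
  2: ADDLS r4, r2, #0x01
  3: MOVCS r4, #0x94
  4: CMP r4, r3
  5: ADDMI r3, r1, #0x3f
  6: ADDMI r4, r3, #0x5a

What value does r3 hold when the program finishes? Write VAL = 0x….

VAL = 0x89

[0] flags=0000 → (cmp)
[1] flags=0000 LS?T → r3=0x89
[2] flags=0000 LS?T → r4=0xbc
[3] flags=0000 CS?F → skip
[4] flags=0010 → (cmp)
[5] flags=0010 MI?F → skip
[6] flags=0010 MI?F → skip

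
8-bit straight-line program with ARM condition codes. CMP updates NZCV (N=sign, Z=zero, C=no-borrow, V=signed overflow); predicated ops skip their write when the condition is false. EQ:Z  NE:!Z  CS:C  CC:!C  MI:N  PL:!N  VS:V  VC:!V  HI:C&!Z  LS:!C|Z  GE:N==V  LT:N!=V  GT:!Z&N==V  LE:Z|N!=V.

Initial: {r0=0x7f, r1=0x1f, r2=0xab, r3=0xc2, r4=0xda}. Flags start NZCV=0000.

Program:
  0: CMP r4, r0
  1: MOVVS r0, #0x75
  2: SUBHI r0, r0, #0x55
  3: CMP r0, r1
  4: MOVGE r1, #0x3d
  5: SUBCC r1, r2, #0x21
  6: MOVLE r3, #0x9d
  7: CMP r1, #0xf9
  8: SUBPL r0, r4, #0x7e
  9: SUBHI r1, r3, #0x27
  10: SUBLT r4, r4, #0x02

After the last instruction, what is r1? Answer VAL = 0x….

VAL = 0x3d

0: ✓ CMP  NZCV=0011
1: ✓ MOVVS  r0←0x75
2: ✓ SUBHI  r0←0x20
3: ✓ CMP  NZCV=0010
4: ✓ MOVGE  r1←0x3d
5: · SUBCC
6: · MOVLE
7: ✓ CMP  NZCV=0000
8: ✓ SUBPL  r0←0x5c
9: · SUBHI
10: · SUBLT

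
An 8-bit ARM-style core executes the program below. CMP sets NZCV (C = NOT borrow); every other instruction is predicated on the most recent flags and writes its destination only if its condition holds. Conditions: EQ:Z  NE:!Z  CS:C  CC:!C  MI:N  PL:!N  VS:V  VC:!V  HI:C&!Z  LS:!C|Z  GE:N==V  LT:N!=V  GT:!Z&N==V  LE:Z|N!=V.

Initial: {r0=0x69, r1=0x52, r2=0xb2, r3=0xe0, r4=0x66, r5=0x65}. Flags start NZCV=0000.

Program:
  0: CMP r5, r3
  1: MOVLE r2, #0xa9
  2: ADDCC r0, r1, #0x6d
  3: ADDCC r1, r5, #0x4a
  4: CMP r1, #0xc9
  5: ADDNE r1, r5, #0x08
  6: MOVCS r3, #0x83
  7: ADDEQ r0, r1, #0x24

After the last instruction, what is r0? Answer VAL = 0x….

[0] flags=1001 → (cmp)
[1] flags=1001 LE?F → skip
[2] flags=1001 CC?T → r0=0xbf
[3] flags=1001 CC?T → r1=0xaf
[4] flags=1000 → (cmp)
[5] flags=1000 NE?T → r1=0x6d
[6] flags=1000 CS?F → skip
[7] flags=1000 EQ?F → skip

VAL = 0xbf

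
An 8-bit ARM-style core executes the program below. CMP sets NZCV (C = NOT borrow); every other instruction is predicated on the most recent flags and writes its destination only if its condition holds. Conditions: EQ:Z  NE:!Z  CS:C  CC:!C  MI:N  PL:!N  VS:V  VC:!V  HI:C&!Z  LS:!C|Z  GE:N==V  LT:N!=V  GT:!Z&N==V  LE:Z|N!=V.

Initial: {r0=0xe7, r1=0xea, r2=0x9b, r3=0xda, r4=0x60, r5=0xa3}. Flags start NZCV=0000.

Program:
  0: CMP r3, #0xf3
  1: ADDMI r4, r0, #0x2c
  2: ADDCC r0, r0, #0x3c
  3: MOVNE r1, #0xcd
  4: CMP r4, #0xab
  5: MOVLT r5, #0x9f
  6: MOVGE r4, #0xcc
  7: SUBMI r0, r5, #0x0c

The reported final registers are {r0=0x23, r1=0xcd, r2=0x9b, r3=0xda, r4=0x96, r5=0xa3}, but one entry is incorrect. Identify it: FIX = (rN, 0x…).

FIX = (r4, 0xcc)

0: ✓ CMP  NZCV=1000
1: ✓ ADDMI  r4←0x13
2: ✓ ADDCC  r0←0x23
3: ✓ MOVNE  r1←0xcd
4: ✓ CMP  NZCV=0000
5: · MOVLT
6: ✓ MOVGE  r4←0xcc
7: · SUBMI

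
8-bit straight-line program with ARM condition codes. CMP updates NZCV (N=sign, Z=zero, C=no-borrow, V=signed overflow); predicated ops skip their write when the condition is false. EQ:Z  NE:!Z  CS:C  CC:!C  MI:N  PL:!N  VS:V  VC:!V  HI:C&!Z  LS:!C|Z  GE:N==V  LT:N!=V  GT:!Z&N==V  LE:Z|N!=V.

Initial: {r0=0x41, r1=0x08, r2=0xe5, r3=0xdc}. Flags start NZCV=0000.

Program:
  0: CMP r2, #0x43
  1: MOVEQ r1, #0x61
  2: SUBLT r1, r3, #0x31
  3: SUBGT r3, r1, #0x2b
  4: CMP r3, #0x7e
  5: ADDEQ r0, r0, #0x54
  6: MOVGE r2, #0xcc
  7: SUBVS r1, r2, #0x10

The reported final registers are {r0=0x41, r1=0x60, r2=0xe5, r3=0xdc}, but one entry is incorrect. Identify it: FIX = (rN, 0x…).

0: ✓ CMP  NZCV=1010
1: · MOVEQ
2: ✓ SUBLT  r1←0xab
3: · SUBGT
4: ✓ CMP  NZCV=0011
5: · ADDEQ
6: · MOVGE
7: ✓ SUBVS  r1←0xd5

FIX = (r1, 0xd5)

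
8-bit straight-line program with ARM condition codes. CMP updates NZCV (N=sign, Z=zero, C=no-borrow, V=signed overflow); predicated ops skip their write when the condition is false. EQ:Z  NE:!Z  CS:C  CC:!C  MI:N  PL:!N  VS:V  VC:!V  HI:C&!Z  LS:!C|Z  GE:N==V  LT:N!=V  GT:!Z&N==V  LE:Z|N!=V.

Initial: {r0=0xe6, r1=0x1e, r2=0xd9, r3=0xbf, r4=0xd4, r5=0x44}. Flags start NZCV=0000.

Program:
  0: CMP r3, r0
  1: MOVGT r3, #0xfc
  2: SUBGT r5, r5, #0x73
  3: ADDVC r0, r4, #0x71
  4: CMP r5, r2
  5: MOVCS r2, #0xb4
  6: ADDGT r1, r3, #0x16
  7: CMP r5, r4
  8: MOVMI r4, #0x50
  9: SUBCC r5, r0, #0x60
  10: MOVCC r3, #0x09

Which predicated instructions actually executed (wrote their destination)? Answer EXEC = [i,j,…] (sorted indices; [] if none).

EXEC = [3,6,9,10]

0: ✓ CMP  NZCV=1000
1: · MOVGT
2: · SUBGT
3: ✓ ADDVC  r0←0x45
4: ✓ CMP  NZCV=0000
5: · MOVCS
6: ✓ ADDGT  r1←0xd5
7: ✓ CMP  NZCV=0000
8: · MOVMI
9: ✓ SUBCC  r5←0xe5
10: ✓ MOVCC  r3←0x09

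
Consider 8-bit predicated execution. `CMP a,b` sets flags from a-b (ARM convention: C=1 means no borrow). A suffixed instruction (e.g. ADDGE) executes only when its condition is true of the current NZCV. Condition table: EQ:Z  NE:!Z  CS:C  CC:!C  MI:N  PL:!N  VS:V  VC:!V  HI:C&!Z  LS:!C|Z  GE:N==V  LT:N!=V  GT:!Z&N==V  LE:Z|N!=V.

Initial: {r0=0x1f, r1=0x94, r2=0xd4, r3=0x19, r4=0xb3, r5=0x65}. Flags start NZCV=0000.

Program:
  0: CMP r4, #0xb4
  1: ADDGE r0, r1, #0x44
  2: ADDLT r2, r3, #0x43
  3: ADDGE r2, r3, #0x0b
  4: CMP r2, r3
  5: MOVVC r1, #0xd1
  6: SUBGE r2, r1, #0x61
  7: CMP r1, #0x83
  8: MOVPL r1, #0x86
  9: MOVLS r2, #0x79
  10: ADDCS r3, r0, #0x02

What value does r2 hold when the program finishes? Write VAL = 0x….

VAL = 0x70

[0] flags=1000 → (cmp)
[1] flags=1000 GE?F → skip
[2] flags=1000 LT?T → r2=0x5c
[3] flags=1000 GE?F → skip
[4] flags=0010 → (cmp)
[5] flags=0010 VC?T → r1=0xd1
[6] flags=0010 GE?T → r2=0x70
[7] flags=0010 → (cmp)
[8] flags=0010 PL?T → r1=0x86
[9] flags=0010 LS?F → skip
[10] flags=0010 CS?T → r3=0x21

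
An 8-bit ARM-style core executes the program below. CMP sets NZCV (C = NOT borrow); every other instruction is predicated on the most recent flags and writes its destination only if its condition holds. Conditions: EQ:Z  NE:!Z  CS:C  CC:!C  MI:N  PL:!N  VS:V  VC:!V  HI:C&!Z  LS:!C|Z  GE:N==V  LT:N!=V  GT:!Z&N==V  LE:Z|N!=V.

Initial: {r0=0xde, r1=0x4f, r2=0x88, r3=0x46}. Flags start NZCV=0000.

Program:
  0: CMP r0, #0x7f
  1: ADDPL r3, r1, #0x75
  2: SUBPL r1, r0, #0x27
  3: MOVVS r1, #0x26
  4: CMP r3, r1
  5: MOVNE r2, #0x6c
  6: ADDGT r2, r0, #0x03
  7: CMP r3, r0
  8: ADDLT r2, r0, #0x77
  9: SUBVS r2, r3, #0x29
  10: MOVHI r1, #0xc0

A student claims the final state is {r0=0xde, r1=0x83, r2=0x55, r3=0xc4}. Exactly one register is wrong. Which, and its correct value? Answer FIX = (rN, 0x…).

FIX = (r1, 0x26)

0: ✓ CMP  NZCV=0011
1: ✓ ADDPL  r3←0xc4
2: ✓ SUBPL  r1←0xb7
3: ✓ MOVVS  r1←0x26
4: ✓ CMP  NZCV=1010
5: ✓ MOVNE  r2←0x6c
6: · ADDGT
7: ✓ CMP  NZCV=1000
8: ✓ ADDLT  r2←0x55
9: · SUBVS
10: · MOVHI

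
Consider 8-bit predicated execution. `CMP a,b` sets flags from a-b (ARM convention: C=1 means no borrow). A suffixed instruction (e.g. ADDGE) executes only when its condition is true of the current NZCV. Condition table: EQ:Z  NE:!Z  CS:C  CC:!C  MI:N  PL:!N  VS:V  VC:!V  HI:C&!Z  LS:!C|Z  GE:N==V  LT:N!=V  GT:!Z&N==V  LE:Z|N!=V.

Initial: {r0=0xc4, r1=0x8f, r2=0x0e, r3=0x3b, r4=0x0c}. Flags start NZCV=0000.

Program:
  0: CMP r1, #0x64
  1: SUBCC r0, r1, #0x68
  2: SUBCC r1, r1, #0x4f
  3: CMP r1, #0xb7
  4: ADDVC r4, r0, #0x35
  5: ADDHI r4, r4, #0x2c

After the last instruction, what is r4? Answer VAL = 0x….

0: ✓ CMP  NZCV=0011
1: · SUBCC
2: · SUBCC
3: ✓ CMP  NZCV=1000
4: ✓ ADDVC  r4←0xf9
5: · ADDHI

VAL = 0xf9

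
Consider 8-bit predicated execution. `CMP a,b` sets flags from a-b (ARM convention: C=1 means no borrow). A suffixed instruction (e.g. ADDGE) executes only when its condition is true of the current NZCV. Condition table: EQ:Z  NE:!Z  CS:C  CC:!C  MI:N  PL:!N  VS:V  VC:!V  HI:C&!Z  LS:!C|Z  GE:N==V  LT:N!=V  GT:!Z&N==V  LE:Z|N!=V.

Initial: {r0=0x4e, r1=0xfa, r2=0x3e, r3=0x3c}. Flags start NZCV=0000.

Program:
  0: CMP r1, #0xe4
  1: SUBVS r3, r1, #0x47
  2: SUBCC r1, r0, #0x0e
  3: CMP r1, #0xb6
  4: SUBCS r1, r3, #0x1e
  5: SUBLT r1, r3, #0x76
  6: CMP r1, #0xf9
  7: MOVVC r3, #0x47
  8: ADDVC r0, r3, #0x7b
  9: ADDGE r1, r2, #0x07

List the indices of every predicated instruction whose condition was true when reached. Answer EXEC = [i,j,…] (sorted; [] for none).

EXEC = [4,7,8,9]

[0] flags=0010 → (cmp)
[1] flags=0010 VS?F → skip
[2] flags=0010 CC?F → skip
[3] flags=0010 → (cmp)
[4] flags=0010 CS?T → r1=0x1e
[5] flags=0010 LT?F → skip
[6] flags=0000 → (cmp)
[7] flags=0000 VC?T → r3=0x47
[8] flags=0000 VC?T → r0=0xc2
[9] flags=0000 GE?T → r1=0x45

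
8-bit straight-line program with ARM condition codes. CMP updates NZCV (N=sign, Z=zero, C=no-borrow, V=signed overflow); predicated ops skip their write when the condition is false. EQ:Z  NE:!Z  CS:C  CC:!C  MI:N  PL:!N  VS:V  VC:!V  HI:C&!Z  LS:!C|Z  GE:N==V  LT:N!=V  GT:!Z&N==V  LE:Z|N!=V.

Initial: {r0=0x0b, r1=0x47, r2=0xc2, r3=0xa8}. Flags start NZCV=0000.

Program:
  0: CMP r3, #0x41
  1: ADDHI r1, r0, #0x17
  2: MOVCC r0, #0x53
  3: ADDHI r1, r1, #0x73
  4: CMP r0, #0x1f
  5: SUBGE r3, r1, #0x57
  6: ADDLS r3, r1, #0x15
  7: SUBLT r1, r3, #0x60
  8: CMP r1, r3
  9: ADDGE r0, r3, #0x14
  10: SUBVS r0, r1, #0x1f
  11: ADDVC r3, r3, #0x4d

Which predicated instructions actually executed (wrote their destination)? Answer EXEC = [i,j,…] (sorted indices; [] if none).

EXEC = [1,3,6,7,9,10]

[0] flags=0011 → (cmp)
[1] flags=0011 HI?T → r1=0x22
[2] flags=0011 CC?F → skip
[3] flags=0011 HI?T → r1=0x95
[4] flags=1000 → (cmp)
[5] flags=1000 GE?F → skip
[6] flags=1000 LS?T → r3=0xaa
[7] flags=1000 LT?T → r1=0x4a
[8] flags=1001 → (cmp)
[9] flags=1001 GE?T → r0=0xbe
[10] flags=1001 VS?T → r0=0x2b
[11] flags=1001 VC?F → skip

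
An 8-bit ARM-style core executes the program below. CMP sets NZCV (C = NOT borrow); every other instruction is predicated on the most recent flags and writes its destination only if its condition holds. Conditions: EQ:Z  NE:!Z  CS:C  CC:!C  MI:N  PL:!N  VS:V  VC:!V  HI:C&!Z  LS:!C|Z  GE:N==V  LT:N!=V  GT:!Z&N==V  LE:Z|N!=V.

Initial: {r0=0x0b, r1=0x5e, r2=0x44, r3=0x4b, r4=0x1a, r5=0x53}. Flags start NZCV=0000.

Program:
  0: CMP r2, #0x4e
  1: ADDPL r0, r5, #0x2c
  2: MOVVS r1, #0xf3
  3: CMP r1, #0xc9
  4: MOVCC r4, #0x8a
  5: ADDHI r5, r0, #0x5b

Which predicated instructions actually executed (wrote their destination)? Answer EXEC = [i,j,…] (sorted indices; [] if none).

0: ✓ CMP  NZCV=1000
1: · ADDPL
2: · MOVVS
3: ✓ CMP  NZCV=1001
4: ✓ MOVCC  r4←0x8a
5: · ADDHI

EXEC = [4]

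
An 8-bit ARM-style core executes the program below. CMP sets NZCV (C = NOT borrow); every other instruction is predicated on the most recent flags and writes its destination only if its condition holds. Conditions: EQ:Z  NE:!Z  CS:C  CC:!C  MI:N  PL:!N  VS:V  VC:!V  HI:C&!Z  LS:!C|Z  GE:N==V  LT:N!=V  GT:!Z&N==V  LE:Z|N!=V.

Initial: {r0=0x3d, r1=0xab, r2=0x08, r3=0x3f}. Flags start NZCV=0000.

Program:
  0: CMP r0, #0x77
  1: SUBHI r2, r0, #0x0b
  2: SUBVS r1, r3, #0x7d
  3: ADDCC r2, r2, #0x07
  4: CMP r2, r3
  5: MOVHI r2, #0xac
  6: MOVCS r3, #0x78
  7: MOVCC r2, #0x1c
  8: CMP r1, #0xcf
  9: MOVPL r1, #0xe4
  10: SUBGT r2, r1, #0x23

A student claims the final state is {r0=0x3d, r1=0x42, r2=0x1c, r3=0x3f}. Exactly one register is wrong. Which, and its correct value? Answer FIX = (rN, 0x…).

[0] flags=1000 → (cmp)
[1] flags=1000 HI?F → skip
[2] flags=1000 VS?F → skip
[3] flags=1000 CC?T → r2=0x0f
[4] flags=1000 → (cmp)
[5] flags=1000 HI?F → skip
[6] flags=1000 CS?F → skip
[7] flags=1000 CC?T → r2=0x1c
[8] flags=1000 → (cmp)
[9] flags=1000 PL?F → skip
[10] flags=1000 GT?F → skip

FIX = (r1, 0xab)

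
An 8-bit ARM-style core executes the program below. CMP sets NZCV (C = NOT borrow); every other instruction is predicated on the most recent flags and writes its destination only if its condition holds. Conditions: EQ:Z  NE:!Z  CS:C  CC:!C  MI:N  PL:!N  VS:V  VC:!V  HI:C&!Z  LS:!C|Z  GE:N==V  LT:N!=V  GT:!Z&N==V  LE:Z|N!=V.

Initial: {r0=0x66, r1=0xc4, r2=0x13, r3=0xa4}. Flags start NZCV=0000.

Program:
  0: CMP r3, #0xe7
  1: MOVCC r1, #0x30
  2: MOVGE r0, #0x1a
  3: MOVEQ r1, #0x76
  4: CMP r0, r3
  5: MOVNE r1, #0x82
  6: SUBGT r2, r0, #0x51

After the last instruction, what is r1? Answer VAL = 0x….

0: ✓ CMP  NZCV=1000
1: ✓ MOVCC  r1←0x30
2: · MOVGE
3: · MOVEQ
4: ✓ CMP  NZCV=1001
5: ✓ MOVNE  r1←0x82
6: ✓ SUBGT  r2←0x15

VAL = 0x82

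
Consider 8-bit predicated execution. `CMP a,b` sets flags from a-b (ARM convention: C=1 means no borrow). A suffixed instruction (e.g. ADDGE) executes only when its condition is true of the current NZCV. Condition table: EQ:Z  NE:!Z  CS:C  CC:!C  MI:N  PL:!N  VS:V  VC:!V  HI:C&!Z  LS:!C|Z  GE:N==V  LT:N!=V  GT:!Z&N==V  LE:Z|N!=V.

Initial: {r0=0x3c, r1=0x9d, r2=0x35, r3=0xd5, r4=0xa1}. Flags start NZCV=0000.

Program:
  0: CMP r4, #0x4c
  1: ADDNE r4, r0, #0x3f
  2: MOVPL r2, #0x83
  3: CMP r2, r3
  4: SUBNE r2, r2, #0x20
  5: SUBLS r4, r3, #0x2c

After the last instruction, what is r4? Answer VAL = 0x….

VAL = 0xa9

0: ✓ CMP  NZCV=0011
1: ✓ ADDNE  r4←0x7b
2: ✓ MOVPL  r2←0x83
3: ✓ CMP  NZCV=1000
4: ✓ SUBNE  r2←0x63
5: ✓ SUBLS  r4←0xa9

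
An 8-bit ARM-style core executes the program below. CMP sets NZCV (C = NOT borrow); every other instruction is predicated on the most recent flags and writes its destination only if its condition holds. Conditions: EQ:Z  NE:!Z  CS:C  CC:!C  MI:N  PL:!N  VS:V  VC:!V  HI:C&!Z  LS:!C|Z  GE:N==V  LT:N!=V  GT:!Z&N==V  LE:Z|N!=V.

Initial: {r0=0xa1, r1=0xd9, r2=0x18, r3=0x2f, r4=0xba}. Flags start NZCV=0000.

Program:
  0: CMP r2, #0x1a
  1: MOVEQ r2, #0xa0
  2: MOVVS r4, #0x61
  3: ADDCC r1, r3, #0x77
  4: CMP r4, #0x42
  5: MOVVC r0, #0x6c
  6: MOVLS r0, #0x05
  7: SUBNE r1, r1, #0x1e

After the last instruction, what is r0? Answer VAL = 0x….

VAL = 0xa1

0: ✓ CMP  NZCV=1000
1: · MOVEQ
2: · MOVVS
3: ✓ ADDCC  r1←0xa6
4: ✓ CMP  NZCV=0011
5: · MOVVC
6: · MOVLS
7: ✓ SUBNE  r1←0x88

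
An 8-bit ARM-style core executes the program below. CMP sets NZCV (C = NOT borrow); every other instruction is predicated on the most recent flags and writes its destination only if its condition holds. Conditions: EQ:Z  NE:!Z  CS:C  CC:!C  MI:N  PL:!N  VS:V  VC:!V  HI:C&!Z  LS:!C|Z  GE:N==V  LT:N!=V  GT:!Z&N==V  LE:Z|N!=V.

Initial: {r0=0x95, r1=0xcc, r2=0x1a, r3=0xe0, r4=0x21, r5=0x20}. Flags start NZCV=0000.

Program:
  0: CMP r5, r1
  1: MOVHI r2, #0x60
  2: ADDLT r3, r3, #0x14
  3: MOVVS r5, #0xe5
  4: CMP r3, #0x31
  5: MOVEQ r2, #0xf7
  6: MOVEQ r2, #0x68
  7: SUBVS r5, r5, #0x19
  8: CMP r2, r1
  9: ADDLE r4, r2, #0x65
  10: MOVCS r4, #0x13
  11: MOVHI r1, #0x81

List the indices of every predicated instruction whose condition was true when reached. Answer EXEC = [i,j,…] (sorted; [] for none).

EXEC = []

0: ✓ CMP  NZCV=0000
1: · MOVHI
2: · ADDLT
3: · MOVVS
4: ✓ CMP  NZCV=1010
5: · MOVEQ
6: · MOVEQ
7: · SUBVS
8: ✓ CMP  NZCV=0000
9: · ADDLE
10: · MOVCS
11: · MOVHI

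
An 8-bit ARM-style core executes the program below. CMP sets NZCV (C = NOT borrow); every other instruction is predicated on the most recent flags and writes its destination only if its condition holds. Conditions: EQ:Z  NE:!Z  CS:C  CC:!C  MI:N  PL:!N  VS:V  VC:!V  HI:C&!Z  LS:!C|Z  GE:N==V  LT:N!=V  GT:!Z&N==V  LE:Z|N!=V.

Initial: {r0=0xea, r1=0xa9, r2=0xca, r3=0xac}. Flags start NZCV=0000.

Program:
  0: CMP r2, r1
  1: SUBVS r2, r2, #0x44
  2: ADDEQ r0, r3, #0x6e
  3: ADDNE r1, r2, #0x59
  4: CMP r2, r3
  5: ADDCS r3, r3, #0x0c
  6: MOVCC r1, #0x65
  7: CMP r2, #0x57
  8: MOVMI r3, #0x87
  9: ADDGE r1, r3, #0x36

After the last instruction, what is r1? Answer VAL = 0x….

VAL = 0x23

[0] flags=0010 → (cmp)
[1] flags=0010 VS?F → skip
[2] flags=0010 EQ?F → skip
[3] flags=0010 NE?T → r1=0x23
[4] flags=0010 → (cmp)
[5] flags=0010 CS?T → r3=0xb8
[6] flags=0010 CC?F → skip
[7] flags=0011 → (cmp)
[8] flags=0011 MI?F → skip
[9] flags=0011 GE?F → skip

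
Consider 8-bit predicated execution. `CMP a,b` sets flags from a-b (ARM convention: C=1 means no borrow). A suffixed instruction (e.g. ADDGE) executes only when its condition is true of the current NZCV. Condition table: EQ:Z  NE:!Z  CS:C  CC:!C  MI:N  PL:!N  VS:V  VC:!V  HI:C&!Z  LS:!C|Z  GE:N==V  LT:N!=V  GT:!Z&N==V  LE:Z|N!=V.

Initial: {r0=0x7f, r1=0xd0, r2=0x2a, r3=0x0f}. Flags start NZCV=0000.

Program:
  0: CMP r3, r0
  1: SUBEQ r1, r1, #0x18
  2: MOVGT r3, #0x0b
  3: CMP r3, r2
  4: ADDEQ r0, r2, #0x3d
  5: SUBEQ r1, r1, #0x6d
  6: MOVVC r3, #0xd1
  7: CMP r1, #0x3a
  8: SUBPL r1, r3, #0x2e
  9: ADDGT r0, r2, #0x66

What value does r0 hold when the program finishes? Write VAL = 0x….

VAL = 0x7f

[0] flags=1000 → (cmp)
[1] flags=1000 EQ?F → skip
[2] flags=1000 GT?F → skip
[3] flags=1000 → (cmp)
[4] flags=1000 EQ?F → skip
[5] flags=1000 EQ?F → skip
[6] flags=1000 VC?T → r3=0xd1
[7] flags=1010 → (cmp)
[8] flags=1010 PL?F → skip
[9] flags=1010 GT?F → skip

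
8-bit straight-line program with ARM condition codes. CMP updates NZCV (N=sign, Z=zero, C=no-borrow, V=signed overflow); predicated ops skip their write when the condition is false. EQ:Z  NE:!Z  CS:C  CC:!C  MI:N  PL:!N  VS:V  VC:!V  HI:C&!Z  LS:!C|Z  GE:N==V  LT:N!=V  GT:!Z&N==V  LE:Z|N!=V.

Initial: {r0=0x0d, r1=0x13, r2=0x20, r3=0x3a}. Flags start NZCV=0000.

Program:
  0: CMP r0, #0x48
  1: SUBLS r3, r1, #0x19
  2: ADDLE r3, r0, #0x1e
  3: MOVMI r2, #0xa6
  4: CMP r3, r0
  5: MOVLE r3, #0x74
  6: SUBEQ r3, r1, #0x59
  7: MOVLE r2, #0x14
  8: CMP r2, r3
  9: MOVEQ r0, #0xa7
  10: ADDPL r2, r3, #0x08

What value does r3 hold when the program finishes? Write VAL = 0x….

VAL = 0x2b

[0] flags=1000 → (cmp)
[1] flags=1000 LS?T → r3=0xfa
[2] flags=1000 LE?T → r3=0x2b
[3] flags=1000 MI?T → r2=0xa6
[4] flags=0010 → (cmp)
[5] flags=0010 LE?F → skip
[6] flags=0010 EQ?F → skip
[7] flags=0010 LE?F → skip
[8] flags=0011 → (cmp)
[9] flags=0011 EQ?F → skip
[10] flags=0011 PL?T → r2=0x33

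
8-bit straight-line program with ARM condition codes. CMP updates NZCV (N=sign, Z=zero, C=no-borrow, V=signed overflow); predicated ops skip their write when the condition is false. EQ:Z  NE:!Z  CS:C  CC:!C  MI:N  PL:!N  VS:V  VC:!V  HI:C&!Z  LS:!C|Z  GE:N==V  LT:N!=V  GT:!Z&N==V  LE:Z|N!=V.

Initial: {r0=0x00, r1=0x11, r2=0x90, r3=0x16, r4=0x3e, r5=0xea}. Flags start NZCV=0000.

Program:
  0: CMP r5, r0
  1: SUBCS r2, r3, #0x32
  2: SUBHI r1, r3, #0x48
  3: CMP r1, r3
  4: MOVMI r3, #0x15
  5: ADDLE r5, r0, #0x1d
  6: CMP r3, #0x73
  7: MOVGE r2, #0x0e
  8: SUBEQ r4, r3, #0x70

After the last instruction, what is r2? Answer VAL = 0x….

[0] flags=1010 → (cmp)
[1] flags=1010 CS?T → r2=0xe4
[2] flags=1010 HI?T → r1=0xce
[3] flags=1010 → (cmp)
[4] flags=1010 MI?T → r3=0x15
[5] flags=1010 LE?T → r5=0x1d
[6] flags=1000 → (cmp)
[7] flags=1000 GE?F → skip
[8] flags=1000 EQ?F → skip

VAL = 0xe4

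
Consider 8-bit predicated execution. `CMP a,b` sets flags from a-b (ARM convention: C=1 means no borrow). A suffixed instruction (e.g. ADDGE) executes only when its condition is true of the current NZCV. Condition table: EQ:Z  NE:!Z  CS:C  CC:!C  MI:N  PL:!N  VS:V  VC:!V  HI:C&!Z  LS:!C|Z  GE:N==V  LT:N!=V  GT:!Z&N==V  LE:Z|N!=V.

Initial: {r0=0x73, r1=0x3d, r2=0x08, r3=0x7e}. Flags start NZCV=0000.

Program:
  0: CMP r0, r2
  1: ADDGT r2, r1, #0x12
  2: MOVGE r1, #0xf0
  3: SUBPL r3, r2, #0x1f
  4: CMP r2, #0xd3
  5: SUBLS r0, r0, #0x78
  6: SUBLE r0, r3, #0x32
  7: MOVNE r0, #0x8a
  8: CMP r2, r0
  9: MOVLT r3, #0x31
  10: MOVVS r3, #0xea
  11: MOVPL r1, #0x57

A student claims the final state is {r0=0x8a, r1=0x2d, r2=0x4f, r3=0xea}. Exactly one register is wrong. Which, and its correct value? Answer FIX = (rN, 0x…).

0: ✓ CMP  NZCV=0010
1: ✓ ADDGT  r2←0x4f
2: ✓ MOVGE  r1←0xf0
3: ✓ SUBPL  r3←0x30
4: ✓ CMP  NZCV=0000
5: ✓ SUBLS  r0←0xfb
6: · SUBLE
7: ✓ MOVNE  r0←0x8a
8: ✓ CMP  NZCV=1001
9: · MOVLT
10: ✓ MOVVS  r3←0xea
11: · MOVPL

FIX = (r1, 0xf0)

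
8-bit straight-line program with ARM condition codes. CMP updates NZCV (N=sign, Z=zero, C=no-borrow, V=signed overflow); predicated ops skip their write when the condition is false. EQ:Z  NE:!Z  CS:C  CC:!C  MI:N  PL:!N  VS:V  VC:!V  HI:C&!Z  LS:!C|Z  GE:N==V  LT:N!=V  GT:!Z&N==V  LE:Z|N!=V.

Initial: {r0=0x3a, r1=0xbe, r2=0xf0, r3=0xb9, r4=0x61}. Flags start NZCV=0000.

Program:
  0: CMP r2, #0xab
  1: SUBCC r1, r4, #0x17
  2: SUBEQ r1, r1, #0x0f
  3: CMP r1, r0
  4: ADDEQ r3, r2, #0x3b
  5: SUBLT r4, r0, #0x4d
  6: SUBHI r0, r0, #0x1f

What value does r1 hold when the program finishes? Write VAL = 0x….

VAL = 0xbe

0: ✓ CMP  NZCV=0010
1: · SUBCC
2: · SUBEQ
3: ✓ CMP  NZCV=1010
4: · ADDEQ
5: ✓ SUBLT  r4←0xed
6: ✓ SUBHI  r0←0x1b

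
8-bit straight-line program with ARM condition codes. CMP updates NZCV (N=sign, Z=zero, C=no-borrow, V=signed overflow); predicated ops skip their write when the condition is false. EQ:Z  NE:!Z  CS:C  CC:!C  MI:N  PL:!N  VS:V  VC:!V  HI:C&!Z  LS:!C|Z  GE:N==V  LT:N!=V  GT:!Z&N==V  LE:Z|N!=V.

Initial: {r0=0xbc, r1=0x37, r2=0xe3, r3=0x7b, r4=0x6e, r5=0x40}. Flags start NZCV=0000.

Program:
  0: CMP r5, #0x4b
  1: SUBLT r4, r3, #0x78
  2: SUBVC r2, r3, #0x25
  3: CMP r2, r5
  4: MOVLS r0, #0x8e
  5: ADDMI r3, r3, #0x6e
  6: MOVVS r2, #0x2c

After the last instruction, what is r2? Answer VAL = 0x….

0: ✓ CMP  NZCV=1000
1: ✓ SUBLT  r4←0x03
2: ✓ SUBVC  r2←0x56
3: ✓ CMP  NZCV=0010
4: · MOVLS
5: · ADDMI
6: · MOVVS

VAL = 0x56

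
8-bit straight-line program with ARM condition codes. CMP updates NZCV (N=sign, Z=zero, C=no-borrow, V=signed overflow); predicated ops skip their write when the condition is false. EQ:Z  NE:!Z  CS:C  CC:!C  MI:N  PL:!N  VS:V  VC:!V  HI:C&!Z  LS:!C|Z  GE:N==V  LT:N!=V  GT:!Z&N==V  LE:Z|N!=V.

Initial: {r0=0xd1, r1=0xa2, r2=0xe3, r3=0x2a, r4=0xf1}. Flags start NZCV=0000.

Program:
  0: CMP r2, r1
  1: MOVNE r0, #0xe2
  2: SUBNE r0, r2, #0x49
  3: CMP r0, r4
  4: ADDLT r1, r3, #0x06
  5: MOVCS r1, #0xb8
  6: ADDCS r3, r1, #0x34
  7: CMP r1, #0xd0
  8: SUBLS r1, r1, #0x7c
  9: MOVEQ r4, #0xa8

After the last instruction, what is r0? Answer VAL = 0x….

0: ✓ CMP  NZCV=0010
1: ✓ MOVNE  r0←0xe2
2: ✓ SUBNE  r0←0x9a
3: ✓ CMP  NZCV=1000
4: ✓ ADDLT  r1←0x30
5: · MOVCS
6: · ADDCS
7: ✓ CMP  NZCV=0000
8: ✓ SUBLS  r1←0xb4
9: · MOVEQ

VAL = 0x9a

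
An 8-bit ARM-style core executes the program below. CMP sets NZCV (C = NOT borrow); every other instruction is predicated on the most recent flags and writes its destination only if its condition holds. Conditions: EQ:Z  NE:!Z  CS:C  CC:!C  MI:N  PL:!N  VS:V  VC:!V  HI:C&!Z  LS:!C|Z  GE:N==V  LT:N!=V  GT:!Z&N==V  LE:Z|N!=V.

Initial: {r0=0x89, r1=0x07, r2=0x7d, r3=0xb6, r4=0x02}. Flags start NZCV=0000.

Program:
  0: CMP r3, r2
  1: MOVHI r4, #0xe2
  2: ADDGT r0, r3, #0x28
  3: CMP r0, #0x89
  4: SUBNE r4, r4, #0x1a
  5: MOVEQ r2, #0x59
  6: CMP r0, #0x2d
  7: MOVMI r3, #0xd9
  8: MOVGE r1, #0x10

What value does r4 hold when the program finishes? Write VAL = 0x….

0: ✓ CMP  NZCV=0011
1: ✓ MOVHI  r4←0xe2
2: · ADDGT
3: ✓ CMP  NZCV=0110
4: · SUBNE
5: ✓ MOVEQ  r2←0x59
6: ✓ CMP  NZCV=0011
7: · MOVMI
8: · MOVGE

VAL = 0xe2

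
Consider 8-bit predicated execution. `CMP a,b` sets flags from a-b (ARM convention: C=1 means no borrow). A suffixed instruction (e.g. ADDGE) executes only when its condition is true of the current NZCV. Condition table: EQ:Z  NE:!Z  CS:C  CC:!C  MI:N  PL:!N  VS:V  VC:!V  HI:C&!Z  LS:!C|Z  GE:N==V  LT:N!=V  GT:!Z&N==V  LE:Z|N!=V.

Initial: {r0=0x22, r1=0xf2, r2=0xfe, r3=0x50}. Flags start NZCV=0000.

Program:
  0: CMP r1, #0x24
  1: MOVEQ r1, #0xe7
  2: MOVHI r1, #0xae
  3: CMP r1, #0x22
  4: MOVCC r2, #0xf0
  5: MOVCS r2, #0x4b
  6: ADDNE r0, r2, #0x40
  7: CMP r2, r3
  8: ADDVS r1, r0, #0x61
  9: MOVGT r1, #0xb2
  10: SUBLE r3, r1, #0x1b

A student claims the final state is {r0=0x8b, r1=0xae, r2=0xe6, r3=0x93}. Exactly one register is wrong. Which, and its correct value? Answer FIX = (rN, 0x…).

[0] flags=1010 → (cmp)
[1] flags=1010 EQ?F → skip
[2] flags=1010 HI?T → r1=0xae
[3] flags=1010 → (cmp)
[4] flags=1010 CC?F → skip
[5] flags=1010 CS?T → r2=0x4b
[6] flags=1010 NE?T → r0=0x8b
[7] flags=1000 → (cmp)
[8] flags=1000 VS?F → skip
[9] flags=1000 GT?F → skip
[10] flags=1000 LE?T → r3=0x93

FIX = (r2, 0x4b)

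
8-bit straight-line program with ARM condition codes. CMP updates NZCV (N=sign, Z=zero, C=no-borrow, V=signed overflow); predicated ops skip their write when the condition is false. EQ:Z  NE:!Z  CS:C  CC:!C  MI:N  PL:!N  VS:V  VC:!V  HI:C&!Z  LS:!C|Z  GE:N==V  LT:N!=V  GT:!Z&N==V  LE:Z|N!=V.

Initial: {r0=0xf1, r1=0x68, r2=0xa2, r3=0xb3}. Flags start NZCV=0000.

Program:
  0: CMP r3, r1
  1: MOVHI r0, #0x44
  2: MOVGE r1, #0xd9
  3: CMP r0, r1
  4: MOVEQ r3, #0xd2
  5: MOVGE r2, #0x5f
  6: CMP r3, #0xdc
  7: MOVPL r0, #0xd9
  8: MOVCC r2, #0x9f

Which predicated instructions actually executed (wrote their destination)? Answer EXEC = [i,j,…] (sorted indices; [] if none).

[0] flags=0011 → (cmp)
[1] flags=0011 HI?T → r0=0x44
[2] flags=0011 GE?F → skip
[3] flags=1000 → (cmp)
[4] flags=1000 EQ?F → skip
[5] flags=1000 GE?F → skip
[6] flags=1000 → (cmp)
[7] flags=1000 PL?F → skip
[8] flags=1000 CC?T → r2=0x9f

EXEC = [1,8]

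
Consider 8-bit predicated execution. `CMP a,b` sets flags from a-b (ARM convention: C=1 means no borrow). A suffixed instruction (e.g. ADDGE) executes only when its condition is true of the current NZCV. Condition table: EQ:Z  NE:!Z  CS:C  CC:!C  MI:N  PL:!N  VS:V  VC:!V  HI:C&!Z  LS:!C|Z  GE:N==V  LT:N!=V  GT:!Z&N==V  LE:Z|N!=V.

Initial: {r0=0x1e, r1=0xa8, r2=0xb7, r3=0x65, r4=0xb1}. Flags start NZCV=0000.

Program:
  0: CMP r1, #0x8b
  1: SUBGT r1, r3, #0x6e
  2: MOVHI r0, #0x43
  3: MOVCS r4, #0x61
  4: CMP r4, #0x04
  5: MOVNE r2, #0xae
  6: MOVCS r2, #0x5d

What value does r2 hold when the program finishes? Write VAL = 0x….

VAL = 0x5d

0: ✓ CMP  NZCV=0010
1: ✓ SUBGT  r1←0xf7
2: ✓ MOVHI  r0←0x43
3: ✓ MOVCS  r4←0x61
4: ✓ CMP  NZCV=0010
5: ✓ MOVNE  r2←0xae
6: ✓ MOVCS  r2←0x5d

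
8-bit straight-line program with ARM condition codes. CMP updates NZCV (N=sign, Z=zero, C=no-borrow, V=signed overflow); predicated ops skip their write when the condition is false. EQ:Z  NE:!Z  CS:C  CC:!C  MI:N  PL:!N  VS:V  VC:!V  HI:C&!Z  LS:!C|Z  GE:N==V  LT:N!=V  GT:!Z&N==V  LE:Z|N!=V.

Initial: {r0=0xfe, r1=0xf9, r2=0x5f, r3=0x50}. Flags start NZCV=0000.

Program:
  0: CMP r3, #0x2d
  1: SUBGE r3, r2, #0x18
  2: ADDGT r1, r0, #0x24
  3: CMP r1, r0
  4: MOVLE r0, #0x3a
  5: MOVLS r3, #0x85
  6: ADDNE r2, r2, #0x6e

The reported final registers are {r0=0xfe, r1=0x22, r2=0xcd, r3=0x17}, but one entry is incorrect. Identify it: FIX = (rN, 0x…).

FIX = (r3, 0x85)

[0] flags=0010 → (cmp)
[1] flags=0010 GE?T → r3=0x47
[2] flags=0010 GT?T → r1=0x22
[3] flags=0000 → (cmp)
[4] flags=0000 LE?F → skip
[5] flags=0000 LS?T → r3=0x85
[6] flags=0000 NE?T → r2=0xcd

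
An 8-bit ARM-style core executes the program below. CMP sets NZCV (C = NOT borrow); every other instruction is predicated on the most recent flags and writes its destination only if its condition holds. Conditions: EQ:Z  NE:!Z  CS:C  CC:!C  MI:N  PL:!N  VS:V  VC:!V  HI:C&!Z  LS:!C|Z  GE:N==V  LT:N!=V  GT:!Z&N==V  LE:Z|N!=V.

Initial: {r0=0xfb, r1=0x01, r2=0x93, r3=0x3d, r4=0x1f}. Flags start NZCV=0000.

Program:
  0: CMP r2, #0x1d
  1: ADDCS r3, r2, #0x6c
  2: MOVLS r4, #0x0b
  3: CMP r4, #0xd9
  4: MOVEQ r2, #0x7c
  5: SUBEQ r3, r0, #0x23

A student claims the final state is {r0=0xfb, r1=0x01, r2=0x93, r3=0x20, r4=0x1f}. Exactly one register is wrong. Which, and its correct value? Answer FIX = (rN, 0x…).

FIX = (r3, 0xff)

0: ✓ CMP  NZCV=0011
1: ✓ ADDCS  r3←0xff
2: · MOVLS
3: ✓ CMP  NZCV=0000
4: · MOVEQ
5: · SUBEQ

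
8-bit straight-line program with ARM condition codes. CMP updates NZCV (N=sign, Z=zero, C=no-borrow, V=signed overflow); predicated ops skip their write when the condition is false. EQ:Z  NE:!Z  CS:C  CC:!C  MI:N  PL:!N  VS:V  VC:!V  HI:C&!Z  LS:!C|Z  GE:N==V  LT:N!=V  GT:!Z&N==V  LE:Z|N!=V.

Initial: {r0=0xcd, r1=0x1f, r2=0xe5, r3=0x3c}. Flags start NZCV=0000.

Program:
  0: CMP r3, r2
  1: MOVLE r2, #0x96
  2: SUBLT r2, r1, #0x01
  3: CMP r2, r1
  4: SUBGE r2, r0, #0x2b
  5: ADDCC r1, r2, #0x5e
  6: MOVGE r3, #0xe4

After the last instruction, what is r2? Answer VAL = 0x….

[0] flags=0000 → (cmp)
[1] flags=0000 LE?F → skip
[2] flags=0000 LT?F → skip
[3] flags=1010 → (cmp)
[4] flags=1010 GE?F → skip
[5] flags=1010 CC?F → skip
[6] flags=1010 GE?F → skip

VAL = 0xe5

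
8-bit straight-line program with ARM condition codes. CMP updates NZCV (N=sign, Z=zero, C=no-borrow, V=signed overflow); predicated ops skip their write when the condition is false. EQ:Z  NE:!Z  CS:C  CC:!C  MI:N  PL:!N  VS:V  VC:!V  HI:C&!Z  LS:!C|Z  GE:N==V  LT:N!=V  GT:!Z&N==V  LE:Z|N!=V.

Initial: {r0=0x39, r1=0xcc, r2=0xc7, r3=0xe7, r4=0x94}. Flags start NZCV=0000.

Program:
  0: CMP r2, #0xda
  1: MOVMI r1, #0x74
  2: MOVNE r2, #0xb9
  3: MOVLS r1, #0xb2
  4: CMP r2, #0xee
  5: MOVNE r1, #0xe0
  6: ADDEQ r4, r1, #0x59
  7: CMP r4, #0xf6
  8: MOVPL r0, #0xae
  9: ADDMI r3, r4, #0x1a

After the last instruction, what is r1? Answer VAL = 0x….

[0] flags=1000 → (cmp)
[1] flags=1000 MI?T → r1=0x74
[2] flags=1000 NE?T → r2=0xb9
[3] flags=1000 LS?T → r1=0xb2
[4] flags=1000 → (cmp)
[5] flags=1000 NE?T → r1=0xe0
[6] flags=1000 EQ?F → skip
[7] flags=1000 → (cmp)
[8] flags=1000 PL?F → skip
[9] flags=1000 MI?T → r3=0xae

VAL = 0xe0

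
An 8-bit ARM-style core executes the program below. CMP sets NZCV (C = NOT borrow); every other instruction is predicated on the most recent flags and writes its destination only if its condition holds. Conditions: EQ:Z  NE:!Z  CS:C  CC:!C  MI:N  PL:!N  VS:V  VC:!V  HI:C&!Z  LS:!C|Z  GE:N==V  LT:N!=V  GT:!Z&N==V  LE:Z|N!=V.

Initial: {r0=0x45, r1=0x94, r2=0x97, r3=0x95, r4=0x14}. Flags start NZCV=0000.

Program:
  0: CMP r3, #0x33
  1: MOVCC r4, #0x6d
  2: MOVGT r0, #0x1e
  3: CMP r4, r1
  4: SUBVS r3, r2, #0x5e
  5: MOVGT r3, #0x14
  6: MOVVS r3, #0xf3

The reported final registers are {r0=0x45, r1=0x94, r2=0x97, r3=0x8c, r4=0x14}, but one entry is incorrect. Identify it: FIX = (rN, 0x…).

FIX = (r3, 0xf3)

0: ✓ CMP  NZCV=0011
1: · MOVCC
2: · MOVGT
3: ✓ CMP  NZCV=1001
4: ✓ SUBVS  r3←0x39
5: ✓ MOVGT  r3←0x14
6: ✓ MOVVS  r3←0xf3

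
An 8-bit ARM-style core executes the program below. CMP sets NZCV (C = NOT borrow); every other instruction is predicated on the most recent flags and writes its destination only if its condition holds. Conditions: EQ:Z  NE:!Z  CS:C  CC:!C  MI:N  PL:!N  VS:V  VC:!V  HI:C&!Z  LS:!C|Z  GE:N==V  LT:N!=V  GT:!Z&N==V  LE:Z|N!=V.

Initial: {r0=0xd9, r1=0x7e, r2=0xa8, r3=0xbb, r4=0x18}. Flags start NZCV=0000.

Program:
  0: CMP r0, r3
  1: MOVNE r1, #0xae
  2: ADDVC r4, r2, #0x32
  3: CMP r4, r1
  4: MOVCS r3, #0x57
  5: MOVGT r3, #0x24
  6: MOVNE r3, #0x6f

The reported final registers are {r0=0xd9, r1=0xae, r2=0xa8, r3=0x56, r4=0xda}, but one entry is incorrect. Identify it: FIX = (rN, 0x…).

[0] flags=0010 → (cmp)
[1] flags=0010 NE?T → r1=0xae
[2] flags=0010 VC?T → r4=0xda
[3] flags=0010 → (cmp)
[4] flags=0010 CS?T → r3=0x57
[5] flags=0010 GT?T → r3=0x24
[6] flags=0010 NE?T → r3=0x6f

FIX = (r3, 0x6f)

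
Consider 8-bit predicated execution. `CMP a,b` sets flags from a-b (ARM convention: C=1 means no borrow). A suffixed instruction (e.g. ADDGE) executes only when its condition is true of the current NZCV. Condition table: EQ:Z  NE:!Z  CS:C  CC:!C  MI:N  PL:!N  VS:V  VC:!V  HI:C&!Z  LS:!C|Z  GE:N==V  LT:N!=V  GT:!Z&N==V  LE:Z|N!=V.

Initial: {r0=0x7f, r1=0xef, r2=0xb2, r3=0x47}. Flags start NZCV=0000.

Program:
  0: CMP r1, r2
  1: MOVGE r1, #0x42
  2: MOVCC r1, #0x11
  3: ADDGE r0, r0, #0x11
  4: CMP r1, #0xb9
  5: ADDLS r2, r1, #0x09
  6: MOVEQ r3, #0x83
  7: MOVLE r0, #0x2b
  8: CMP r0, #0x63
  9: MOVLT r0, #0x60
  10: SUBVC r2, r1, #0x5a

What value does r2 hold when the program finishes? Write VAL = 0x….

VAL = 0x4b

0: ✓ CMP  NZCV=0010
1: ✓ MOVGE  r1←0x42
2: · MOVCC
3: ✓ ADDGE  r0←0x90
4: ✓ CMP  NZCV=1001
5: ✓ ADDLS  r2←0x4b
6: · MOVEQ
7: · MOVLE
8: ✓ CMP  NZCV=0011
9: ✓ MOVLT  r0←0x60
10: · SUBVC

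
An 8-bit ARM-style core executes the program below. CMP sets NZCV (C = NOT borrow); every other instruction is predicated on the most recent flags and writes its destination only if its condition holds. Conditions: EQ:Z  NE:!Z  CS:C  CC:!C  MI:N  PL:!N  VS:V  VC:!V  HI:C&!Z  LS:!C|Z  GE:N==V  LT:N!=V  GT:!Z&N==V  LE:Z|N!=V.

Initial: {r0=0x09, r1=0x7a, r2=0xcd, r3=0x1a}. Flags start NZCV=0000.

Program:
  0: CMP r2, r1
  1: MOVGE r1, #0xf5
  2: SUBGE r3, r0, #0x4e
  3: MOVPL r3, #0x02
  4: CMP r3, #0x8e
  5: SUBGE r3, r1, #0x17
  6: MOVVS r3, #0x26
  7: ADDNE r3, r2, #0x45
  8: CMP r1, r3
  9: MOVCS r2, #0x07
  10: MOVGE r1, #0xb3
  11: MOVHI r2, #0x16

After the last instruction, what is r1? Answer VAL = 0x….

VAL = 0xb3

[0] flags=0011 → (cmp)
[1] flags=0011 GE?F → skip
[2] flags=0011 GE?F → skip
[3] flags=0011 PL?T → r3=0x02
[4] flags=0000 → (cmp)
[5] flags=0000 GE?T → r3=0x63
[6] flags=0000 VS?F → skip
[7] flags=0000 NE?T → r3=0x12
[8] flags=0010 → (cmp)
[9] flags=0010 CS?T → r2=0x07
[10] flags=0010 GE?T → r1=0xb3
[11] flags=0010 HI?T → r2=0x16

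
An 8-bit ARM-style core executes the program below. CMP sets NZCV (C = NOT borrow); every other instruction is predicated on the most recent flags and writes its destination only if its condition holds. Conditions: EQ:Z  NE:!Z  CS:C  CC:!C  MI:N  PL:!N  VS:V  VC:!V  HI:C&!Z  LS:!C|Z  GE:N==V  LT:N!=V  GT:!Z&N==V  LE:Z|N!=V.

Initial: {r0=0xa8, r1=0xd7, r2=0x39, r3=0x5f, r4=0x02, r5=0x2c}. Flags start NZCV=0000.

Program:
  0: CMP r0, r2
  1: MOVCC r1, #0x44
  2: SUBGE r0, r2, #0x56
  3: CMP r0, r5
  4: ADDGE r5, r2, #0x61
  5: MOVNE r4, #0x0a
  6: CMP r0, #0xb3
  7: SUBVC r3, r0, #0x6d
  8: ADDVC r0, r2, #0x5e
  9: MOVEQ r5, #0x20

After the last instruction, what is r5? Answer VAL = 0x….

VAL = 0x2c

0: ✓ CMP  NZCV=0011
1: · MOVCC
2: · SUBGE
3: ✓ CMP  NZCV=0011
4: · ADDGE
5: ✓ MOVNE  r4←0x0a
6: ✓ CMP  NZCV=1000
7: ✓ SUBVC  r3←0x3b
8: ✓ ADDVC  r0←0x97
9: · MOVEQ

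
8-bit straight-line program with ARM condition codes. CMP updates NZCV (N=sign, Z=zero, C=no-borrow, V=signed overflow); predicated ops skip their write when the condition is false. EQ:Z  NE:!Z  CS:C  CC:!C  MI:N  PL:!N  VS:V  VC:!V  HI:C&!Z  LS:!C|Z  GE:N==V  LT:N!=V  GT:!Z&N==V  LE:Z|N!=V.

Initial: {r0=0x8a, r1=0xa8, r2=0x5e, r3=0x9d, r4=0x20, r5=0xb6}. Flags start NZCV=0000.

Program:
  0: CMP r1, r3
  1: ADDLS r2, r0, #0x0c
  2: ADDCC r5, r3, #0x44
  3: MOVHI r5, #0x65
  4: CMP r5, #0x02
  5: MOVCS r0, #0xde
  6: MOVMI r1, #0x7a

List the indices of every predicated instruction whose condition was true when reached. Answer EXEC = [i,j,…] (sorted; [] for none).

[0] flags=0010 → (cmp)
[1] flags=0010 LS?F → skip
[2] flags=0010 CC?F → skip
[3] flags=0010 HI?T → r5=0x65
[4] flags=0010 → (cmp)
[5] flags=0010 CS?T → r0=0xde
[6] flags=0010 MI?F → skip

EXEC = [3,5]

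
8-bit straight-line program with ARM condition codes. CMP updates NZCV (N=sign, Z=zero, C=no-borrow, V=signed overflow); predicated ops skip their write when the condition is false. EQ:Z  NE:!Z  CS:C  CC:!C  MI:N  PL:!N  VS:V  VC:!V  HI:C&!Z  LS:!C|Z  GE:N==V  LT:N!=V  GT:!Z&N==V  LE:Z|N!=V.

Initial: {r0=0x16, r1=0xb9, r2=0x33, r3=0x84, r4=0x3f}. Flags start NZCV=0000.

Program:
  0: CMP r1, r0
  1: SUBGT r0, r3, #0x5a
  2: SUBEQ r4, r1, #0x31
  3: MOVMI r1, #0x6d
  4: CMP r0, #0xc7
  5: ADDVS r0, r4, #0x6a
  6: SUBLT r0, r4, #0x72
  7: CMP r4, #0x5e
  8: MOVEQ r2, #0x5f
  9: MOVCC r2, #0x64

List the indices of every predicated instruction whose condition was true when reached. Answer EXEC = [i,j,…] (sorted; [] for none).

EXEC = [3,9]

[0] flags=1010 → (cmp)
[1] flags=1010 GT?F → skip
[2] flags=1010 EQ?F → skip
[3] flags=1010 MI?T → r1=0x6d
[4] flags=0000 → (cmp)
[5] flags=0000 VS?F → skip
[6] flags=0000 LT?F → skip
[7] flags=1000 → (cmp)
[8] flags=1000 EQ?F → skip
[9] flags=1000 CC?T → r2=0x64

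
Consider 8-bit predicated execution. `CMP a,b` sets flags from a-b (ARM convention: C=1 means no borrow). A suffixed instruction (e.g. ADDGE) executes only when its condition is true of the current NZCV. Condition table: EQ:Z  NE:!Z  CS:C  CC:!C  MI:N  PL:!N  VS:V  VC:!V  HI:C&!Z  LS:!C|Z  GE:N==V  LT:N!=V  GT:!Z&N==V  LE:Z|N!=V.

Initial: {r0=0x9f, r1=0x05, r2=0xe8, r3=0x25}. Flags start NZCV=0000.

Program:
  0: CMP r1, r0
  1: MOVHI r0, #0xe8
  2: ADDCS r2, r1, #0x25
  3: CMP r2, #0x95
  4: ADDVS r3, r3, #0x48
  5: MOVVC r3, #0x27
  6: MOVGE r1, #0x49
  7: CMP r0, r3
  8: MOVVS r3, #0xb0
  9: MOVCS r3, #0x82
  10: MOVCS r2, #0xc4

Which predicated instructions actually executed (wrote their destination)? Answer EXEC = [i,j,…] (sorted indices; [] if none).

EXEC = [5,6,8,9,10]

0: ✓ CMP  NZCV=0000
1: · MOVHI
2: · ADDCS
3: ✓ CMP  NZCV=0010
4: · ADDVS
5: ✓ MOVVC  r3←0x27
6: ✓ MOVGE  r1←0x49
7: ✓ CMP  NZCV=0011
8: ✓ MOVVS  r3←0xb0
9: ✓ MOVCS  r3←0x82
10: ✓ MOVCS  r2←0xc4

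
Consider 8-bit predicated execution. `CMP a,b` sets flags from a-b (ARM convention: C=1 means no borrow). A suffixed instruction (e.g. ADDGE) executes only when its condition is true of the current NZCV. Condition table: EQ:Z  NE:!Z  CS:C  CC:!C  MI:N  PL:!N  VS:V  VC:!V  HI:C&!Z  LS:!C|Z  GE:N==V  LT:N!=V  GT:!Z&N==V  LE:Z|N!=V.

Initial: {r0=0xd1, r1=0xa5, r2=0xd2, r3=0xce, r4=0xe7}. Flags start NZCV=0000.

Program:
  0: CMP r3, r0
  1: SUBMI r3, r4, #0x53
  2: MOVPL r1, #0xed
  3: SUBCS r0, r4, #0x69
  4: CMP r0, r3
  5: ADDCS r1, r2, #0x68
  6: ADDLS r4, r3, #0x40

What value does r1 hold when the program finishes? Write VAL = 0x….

VAL = 0x3a

0: ✓ CMP  NZCV=1000
1: ✓ SUBMI  r3←0x94
2: · MOVPL
3: · SUBCS
4: ✓ CMP  NZCV=0010
5: ✓ ADDCS  r1←0x3a
6: · ADDLS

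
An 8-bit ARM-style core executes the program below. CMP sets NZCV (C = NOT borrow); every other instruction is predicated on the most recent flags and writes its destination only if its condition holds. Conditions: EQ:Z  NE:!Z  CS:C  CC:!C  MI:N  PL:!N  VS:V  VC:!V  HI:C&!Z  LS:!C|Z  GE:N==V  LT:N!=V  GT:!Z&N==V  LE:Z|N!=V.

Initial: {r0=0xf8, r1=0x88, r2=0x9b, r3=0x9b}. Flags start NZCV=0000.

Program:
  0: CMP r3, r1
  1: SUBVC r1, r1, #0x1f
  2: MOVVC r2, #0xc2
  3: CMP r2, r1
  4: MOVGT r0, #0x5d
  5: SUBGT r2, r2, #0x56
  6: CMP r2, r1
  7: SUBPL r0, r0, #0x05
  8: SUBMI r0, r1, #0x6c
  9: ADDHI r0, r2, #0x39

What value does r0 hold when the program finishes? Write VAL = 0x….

[0] flags=0010 → (cmp)
[1] flags=0010 VC?T → r1=0x69
[2] flags=0010 VC?T → r2=0xc2
[3] flags=0011 → (cmp)
[4] flags=0011 GT?F → skip
[5] flags=0011 GT?F → skip
[6] flags=0011 → (cmp)
[7] flags=0011 PL?T → r0=0xf3
[8] flags=0011 MI?F → skip
[9] flags=0011 HI?T → r0=0xfb

VAL = 0xfb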